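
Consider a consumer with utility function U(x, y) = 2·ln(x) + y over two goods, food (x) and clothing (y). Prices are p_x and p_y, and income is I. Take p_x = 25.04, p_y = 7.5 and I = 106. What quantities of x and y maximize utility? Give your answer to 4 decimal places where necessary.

Set MRS = p_x/p_y: (2/x)/1 = p_x/p_y.
So x*(p_x,p_y) = 2·p_y/p_x, independent of income; and y* = (I − 2·p_y)/p_y.
At the given prices: x* = 2·7.5/25.04 = 0.599, and y* = 12.1333.

x* = 0.599, y* = 12.1333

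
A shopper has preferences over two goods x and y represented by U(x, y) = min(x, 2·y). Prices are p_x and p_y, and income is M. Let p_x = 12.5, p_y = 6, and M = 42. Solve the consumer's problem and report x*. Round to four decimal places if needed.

Leontief preferences: the optimum is at the kink where x/2 = y/1, i.e. y = (1/2)·x.
Budget: p_x·x + p_y·(1/2)·x = M, so (2·p_x + p_y)·x = 2·M.
Demand: x*(p_x,p_y,M) = 2·M/(2·p_x + p_y), y* = M/(2·p_x + p_y).
Here 2·12.5 + 6 = 31, giving x* = 2.7097.

x* = 2.7097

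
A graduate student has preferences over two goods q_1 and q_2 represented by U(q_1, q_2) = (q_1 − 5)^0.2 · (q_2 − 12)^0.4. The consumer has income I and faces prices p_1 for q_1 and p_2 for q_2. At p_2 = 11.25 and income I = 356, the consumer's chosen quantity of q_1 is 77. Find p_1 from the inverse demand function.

p_1 = 1

MRS = (1/2)·(q_2−12)/(q_1−5). Tangency with p_1/p_2 gives q_2−12 = 2·(p_1/p_2)·(q_1−5).
After buying the subsistence bundle (5, 12), a share 1/3 of the remaining income goes to q_1: q_1* = 5 + 1/3·(I − 5p_1 − 12p_2)/p_1.
Set q_1* = 77 in the demand function and solve for p_1: p_1 = 1.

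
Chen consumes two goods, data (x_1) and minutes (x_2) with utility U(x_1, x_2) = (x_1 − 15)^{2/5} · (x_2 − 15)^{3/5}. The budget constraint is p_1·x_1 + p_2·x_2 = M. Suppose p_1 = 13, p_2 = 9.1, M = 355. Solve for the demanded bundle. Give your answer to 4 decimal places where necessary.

This is Cobb-Douglas in (x_1−15, x_2−15): tangency gives 0.4·p_2·(x_2−15) = 0.6·p_1·(x_1−15).
After buying the subsistence bundle (15, 15), a share 0.4 of the remaining income goes to x_1: x_1* = 15 + 0.4·(M − 15p_1 − 15p_2)/p_1.
Discretionary income = 355 − 15·13 − 15·9.1 = 23.5; x_1* = 15 + 0.4·23.5/13 = 15.7231; x_2* = 15 + 0.6·23.5/9.1 = 16.5495.

x_1* = 15.7231, x_2* = 16.5495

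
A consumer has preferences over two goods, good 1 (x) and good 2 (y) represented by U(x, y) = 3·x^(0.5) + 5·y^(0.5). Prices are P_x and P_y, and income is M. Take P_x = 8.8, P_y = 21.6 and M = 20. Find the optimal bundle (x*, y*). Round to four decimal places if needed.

x* = 1.0662, y* = 0.4916

MRS = MU_x/MU_y = (3/5)·(y/x)^(0.5). Set equal to P_x/P_y.
Solve for the ratio: y/x = [(5/3)·P_x/P_y]^(2).
Substitute y = (y/x)·x into the budget: x* = M/(P_x + P_y·(y/x)).
Numerically y/x = 0.461058, so x* = 20/(8.8 + 21.6·0.461058) = 1.0662 and y* = 0.461058·1.0662 = 0.4916.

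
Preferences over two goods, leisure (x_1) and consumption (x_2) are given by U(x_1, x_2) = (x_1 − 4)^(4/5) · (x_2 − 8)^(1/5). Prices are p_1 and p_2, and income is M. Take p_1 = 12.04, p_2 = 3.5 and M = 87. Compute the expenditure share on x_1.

share on x_1 = 0.6532

This is Cobb-Douglas in (x_1−4, x_2−8): tangency gives 0.8·p_2·(x_2−8) = 0.2·p_1·(x_1−4).
After buying the subsistence bundle (4, 8), a share 0.8 of the remaining income goes to x_1: x_1* = 4 + 0.8·(M − 4p_1 − 8p_2)/p_1.
Discretionary income = 87 − 4·12.04 − 8·3.5 = 10.84; x_1* = 4 + 0.8·10.84/12.04 = 4.7203; x_2* = 8 + 0.2·10.84/3.5 = 8.6194.
Expenditure on x_1: 12.04·4.7203 = 56.832; share = 0.6532.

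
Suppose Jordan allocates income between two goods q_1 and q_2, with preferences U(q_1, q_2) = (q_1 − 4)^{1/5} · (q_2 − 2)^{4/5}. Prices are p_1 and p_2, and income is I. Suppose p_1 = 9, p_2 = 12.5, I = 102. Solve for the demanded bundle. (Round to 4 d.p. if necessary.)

q_1* = 4.9111, q_2* = 4.624

After buying the subsistence bundle (4, 2), a share 0.2 of the remaining income goes to q_1: q_1* = 4 + 0.2·(I − 4p_1 − 2p_2)/p_1.
Discretionary income = 102 − 4·9 − 2·12.5 = 41; q_1* = 4 + 0.2·41/9 = 4.9111; q_2* = 2 + 0.8·41/12.5 = 4.624.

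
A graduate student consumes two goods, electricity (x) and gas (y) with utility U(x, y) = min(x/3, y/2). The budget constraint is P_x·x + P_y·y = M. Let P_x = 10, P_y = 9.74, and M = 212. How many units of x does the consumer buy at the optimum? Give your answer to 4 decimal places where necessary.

Leontief preferences: the optimum is at the kink where x/3 = y/2, i.e. y = (2/3)·x.
Budget: P_x·x + P_y·(2/3)·x = M, so (3·P_x + 2·P_y)·x = 3·M.
Demand: x*(P_x,P_y,M) = 3·M/(3·P_x + 2·P_y), y* = 2·M/(3·P_x + 2·P_y).
Here 3·10 + 2·9.74 = 49.48, giving x* = 12.8537.

x* = 12.8537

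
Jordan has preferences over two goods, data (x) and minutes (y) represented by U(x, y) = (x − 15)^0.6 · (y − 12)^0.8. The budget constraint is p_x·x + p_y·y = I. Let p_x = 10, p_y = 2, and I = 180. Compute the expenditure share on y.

share on y = 0.1524

Discretionary income = 180 − 15·10 − 12·2 = 6; x* = 15 + 3/7·6/10 = 15.2571; y* = 12 + 4/7·6/2 = 13.7143.
Expenditure on y: 2·13.7143 = 27.4286; share = 0.1524.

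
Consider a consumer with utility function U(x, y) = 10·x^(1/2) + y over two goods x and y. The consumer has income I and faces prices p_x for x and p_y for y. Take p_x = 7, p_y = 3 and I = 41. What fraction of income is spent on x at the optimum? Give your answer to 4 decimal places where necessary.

Set MRS = p_x/p_y: 5·x^(−1/2) = p_x/p_y.
Thus x* = (5·p_y/p_x)² — independent of I — with the rest of income spent on y.
Plugging in: x* = (5·3/7)² = 4.5918, y* = 2.9524.
Expenditure on x: 7·4.5918 = 32.1429; share = 0.784.

share on x = 0.784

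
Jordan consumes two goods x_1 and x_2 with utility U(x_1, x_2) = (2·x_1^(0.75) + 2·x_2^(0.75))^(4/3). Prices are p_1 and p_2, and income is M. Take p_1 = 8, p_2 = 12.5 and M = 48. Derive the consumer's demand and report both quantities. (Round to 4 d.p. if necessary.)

x_1* = 4.7538, x_2* = 0.7976

MRS = MU_x_1/MU_x_2 = (x_2/x_1)^(0.25). Set equal to p_1/p_2.
Hence x_2/x_1 = (p_1/p_2)^(1/(0.25)), i.e. raised to the 4 power.
With the ratio pinned down, the budget gives x_1* = M/(p_1 + p_2·(x_2/x_1)) and x_2* = (x_2/x_1)·x_1*.
Numerically x_2/x_1 = 0.167772, so x_1* = 48/(8 + 12.5·0.167772) = 4.7538 and x_2* = 0.167772·4.7538 = 0.7976.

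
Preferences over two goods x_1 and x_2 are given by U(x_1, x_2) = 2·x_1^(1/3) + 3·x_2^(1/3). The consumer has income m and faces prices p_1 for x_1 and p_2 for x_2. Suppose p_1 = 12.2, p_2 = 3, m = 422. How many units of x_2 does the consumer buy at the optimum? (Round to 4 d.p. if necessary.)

x_2* = 110.7677

From the CES first-order condition, (2/3)·(x_2/x_1)^(2/3) = p_1/p_2.
Hence x_2/x_1 = ((3/2)·p_1/p_2)^(1/(2/3)), i.e. raised to the 1.5 power.
Substitute x_2 = (x_2/x_1)·x_1 into the budget: x_1* = m/(p_1 + p_2·(x_2/x_1)).
Numerically x_2/x_1 = 15.065889, so x_1* = 422/(12.2 + 3·15.065889) = 7.3522 and x_2* = 15.065889·7.3522 = 110.7677.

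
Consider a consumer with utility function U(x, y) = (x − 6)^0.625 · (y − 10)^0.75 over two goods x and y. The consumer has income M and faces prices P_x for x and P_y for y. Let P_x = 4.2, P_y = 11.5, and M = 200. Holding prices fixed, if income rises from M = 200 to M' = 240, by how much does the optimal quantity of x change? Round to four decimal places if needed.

Δx* = 4.329

Discretionary income = 200 − 6·4.2 − 10·11.5 = 59.8; x* = 6 + 5/11·59.8/4.2 = 12.4719.
At M' = 240: x* = 16.8009. Change: 16.8009 − 12.4719 = 4.329.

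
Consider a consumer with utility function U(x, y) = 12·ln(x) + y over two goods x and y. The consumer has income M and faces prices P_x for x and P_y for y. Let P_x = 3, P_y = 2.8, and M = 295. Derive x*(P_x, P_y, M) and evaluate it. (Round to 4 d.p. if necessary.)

x* = 11.2

At the given prices: x* = 12·2.8/3 = 11.2.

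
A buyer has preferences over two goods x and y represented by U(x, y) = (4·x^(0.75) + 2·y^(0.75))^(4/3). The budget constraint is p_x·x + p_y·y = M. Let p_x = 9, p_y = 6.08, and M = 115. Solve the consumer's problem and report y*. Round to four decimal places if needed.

y* = 3.1881

MU_x ∝ 4·x^(-0.25), MU_y ∝ 2·y^(-0.25), so MRS = 2·(y/x)^(0.25) = p_x/p_y.
Solve for the ratio: y/x = [(1/2)·p_x/p_y]^(4).
With the ratio pinned down, the budget gives x* = M/(p_x + p_y·(y/x)) and y* = (y/x)·x*.
Numerically y/x = 0.300079, so x* = 115/(9 + 6.08·0.300079) = 10.6241 and y* = 0.300079·10.6241 = 3.1881.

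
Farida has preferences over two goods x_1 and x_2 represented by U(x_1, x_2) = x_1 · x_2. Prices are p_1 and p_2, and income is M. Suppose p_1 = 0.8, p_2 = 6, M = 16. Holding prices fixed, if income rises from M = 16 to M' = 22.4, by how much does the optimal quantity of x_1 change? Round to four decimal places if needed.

Δx_1* = 4

Tangency: MRS = x_2/x_1 = p_1/p_2.
So p_2·x_2 = p_1·x_1; combined with the budget, a share 0.5 of income goes to x_1.
Demand: x_1*(p_1,p_2,M) = 0.5·M/p_1 and x_2* = 0.5·M/p_2.
At p_1=0.8, p_2=6, M=16: x_1* = 0.5·16/0.8 = 10.
At M' = 22.4: x_1* = 14. Change: 14 − 10 = 4.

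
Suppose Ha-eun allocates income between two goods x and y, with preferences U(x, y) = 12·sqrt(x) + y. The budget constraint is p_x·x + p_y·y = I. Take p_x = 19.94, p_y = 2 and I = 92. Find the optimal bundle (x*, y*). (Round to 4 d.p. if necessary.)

Set MRS = p_x/p_y: 6·x^(−1/2) = p_x/p_y.
Solve: √x = 6·p_y/p_x, so x*(p_x,p_y) = (6·p_y/p_x)², and y* = (I − p_x·x*)/p_y.
Plugging in: x* = (6·2/19.94)² = 0.3622, y* = 42.3892.

x* = 0.3622, y* = 42.3892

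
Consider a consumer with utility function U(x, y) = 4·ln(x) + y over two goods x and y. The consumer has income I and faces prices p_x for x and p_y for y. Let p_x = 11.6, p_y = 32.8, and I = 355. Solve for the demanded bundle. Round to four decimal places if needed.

x* = 11.3103, y* = 6.8232

Set MRS = p_x/p_y: (4/x)/1 = p_x/p_y.
So x*(p_x,p_y) = 4·p_y/p_x, independent of income; and y* = (I − 4·p_y)/p_y.
At the given prices: x* = 4·32.8/11.6 = 11.3103, and y* = 6.8232.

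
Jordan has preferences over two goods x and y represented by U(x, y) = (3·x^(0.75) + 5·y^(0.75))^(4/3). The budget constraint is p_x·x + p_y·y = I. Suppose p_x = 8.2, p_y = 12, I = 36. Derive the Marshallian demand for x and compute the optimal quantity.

Substitute y = (y/x)·x into the budget: x* = I/(p_x + p_y·(y/x)).
Numerically y/x = 1.682385, so x* = 36/(8.2 + 12·1.682385) = 1.2681.

x* = 1.2681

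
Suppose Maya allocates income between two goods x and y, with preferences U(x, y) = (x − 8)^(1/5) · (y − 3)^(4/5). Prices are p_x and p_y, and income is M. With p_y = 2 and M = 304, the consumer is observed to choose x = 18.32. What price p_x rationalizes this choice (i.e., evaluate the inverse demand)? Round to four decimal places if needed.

p_x = 5

MRS = (1/4)·(y−3)/(x−8). Tangency with p_x/p_y gives y−3 = 4·(p_x/p_y)·(x−8).
After buying the subsistence bundle (8, 3), a share 0.2 of the remaining income goes to x: x* = 8 + 0.2·(M − 8p_x − 3p_y)/p_x.
Set x* = 18.32 in the demand function and solve for p_x: p_x = 5.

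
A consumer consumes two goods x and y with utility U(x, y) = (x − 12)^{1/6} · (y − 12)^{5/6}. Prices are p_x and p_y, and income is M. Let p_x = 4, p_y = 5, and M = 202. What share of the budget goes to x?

share on x = 0.3152

Substituting into the budget: x* = 12 + 1/6·(M − 12·p_x − 12·p_y)/p_x, and y* = 12 + 5/6·(…)/p_y.
Discretionary income = 202 − 12·4 − 12·5 = 94; x* = 12 + 1/6·94/4 = 15.9167; y* = 12 + 5/6·94/5 = 27.6667.
Expenditure on x: 4·15.9167 = 63.6667; share = 0.3152.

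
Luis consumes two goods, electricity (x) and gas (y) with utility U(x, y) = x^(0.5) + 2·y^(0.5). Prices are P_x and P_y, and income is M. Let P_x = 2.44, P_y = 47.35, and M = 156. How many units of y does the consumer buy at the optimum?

Substitute y = (y/x)·x into the budget: x* = M/(P_x + P_y·(y/x)).
Numerically y/x = 0.010622, so x* = 156/(2.44 + 47.35·0.010622) = 53.0081 and y* = 0.010622·53.0081 = 0.563.

y* = 0.563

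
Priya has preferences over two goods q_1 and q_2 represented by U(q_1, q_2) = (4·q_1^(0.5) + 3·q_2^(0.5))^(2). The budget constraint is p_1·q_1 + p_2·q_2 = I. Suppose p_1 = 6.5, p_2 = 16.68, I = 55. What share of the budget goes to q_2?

From the CES first-order condition, (4/3)·(q_2/q_1)^(0.5) = p_1/p_2.
Hence q_2/q_1 = ((3/4)·p_1/p_2)^(1/(0.5)), i.e. raised to the 2 power.
With the ratio pinned down, the budget gives q_1* = I/(p_1 + p_2·(q_2/q_1)) and q_2* = (q_2/q_1)·q_1*.
Numerically q_2/q_1 = 0.08542, so q_1* = 55/(6.5 + 16.68·0.08542) = 6.9402 and q_2* = 0.08542·6.9402 = 0.5928.
Expenditure on q_2: 16.68·0.5928 = 9.8884; share = 0.1798.

share on q_2 = 0.1798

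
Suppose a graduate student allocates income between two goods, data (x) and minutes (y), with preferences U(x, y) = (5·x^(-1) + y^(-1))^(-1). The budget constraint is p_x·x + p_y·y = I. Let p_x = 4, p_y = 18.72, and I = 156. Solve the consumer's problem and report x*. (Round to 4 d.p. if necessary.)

MU_x ∝ 5·x^(-2), MU_y ∝ y^(-2), so MRS = 5·(y/x)^(2) = p_x/p_y.
Hence y/x = ((1/5)·p_x/p_y)^(1/(2)), i.e. raised to the 0.5 power.
Substitute y = (y/x)·x into the budget: x* = I/(p_x + p_y·(y/x)).
Numerically y/x = 0.206725, so x* = 156/(4 + 18.72·0.206725) = 19.8224.

x* = 19.8224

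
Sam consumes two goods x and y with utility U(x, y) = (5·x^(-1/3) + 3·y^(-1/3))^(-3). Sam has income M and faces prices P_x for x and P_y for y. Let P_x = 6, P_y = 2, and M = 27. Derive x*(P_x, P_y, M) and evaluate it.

MRS = MU_x/MU_y = (5/3)·(y/x)^(4/3). Set equal to P_x/P_y.
Hence y/x = ((3/5)·P_x/P_y)^(1/(4/3)), i.e. raised to the 0.75 power.
With the ratio pinned down, the budget gives x* = M/(P_x + P_y·(y/x)) and y* = (y/x)·x*.
Numerically y/x = 1.554012, so x* = 27/(6 + 2·1.554012) = 2.9644.

x* = 2.9644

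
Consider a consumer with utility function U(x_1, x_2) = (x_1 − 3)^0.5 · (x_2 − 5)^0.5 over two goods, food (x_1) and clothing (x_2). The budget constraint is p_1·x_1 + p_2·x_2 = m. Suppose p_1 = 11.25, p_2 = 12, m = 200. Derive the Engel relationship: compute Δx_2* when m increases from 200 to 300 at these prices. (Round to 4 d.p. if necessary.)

Δx_2* = 4.1667

MRS = (x_2−5)/(x_1−3). Tangency with p_1/p_2 gives x_2−5 = (p_1/p_2)·(x_1−3).
Substituting into the budget: x_1* = 3 + 0.5·(m − 3·p_1 − 5·p_2)/p_1, and x_2* = 5 + 0.5·(…)/p_2.
Discretionary income = 200 − 3·11.25 − 5·12 = 106.25; x_2* = 5 + 0.5·106.25/12 = 9.4271.
At m' = 300: x_2* = 13.5938. Change: 13.5938 − 9.4271 = 4.1667.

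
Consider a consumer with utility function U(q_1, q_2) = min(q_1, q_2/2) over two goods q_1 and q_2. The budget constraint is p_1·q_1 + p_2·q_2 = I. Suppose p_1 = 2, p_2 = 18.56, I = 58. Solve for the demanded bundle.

q_1* = 1.4826, q_2* = 2.9652

With perfect complements, no substitution: consume in ratio q_1:q_2 = 1:2.
Budget: p_1·q_1 + p_2·2·q_1 = I, so (p_1 + 2·p_2)·q_1 = I.
Demand: q_1*(p_1,p_2,I) = I/(p_1 + 2·p_2), q_2* = 2·I/(p_1 + 2·p_2).
Here 2 + 2·18.56 = 39.12, giving q_1* = 1.4826 and q_2* = 2.9652.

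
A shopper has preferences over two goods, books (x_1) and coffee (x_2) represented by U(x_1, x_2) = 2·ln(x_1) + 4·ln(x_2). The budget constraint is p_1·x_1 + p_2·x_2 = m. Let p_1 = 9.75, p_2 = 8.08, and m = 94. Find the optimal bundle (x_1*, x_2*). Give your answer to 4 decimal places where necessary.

x_1* = 3.2137, x_2* = 7.7558

MU_x_1/MU_x_2 = (2·x_2)/(4·x_1); tangency sets this equal to p_1/p_2.
Rearranging, p_2·x_2 = 2·p_1·x_1. Substituting into the budget gives p_1·x_1·(1 + 2) = m.
Demand: x_1*(p_1,p_2,m) = 1/3·m/p_1 and x_2* = 2/3·m/p_2.
At p_1=9.75, p_2=8.08, m=94: x_1* = 1/3·94/9.75 = 3.2137, x_2* = 7.7558.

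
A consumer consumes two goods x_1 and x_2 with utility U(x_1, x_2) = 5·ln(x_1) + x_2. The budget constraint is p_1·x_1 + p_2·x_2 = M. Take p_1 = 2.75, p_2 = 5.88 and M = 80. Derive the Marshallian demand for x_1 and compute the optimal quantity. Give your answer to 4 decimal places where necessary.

x_1* = 10.6909

MU_x_1 = 5/x_1, MU_x_2 = 1. Tangency: 5/x_1 = p_1/p_2.
So x_1*(p_1,p_2) = 5·p_2/p_1, independent of income; and x_2* = (M − 5·p_2)/p_2.
At the given prices: x_1* = 5·5.88/2.75 = 10.6909.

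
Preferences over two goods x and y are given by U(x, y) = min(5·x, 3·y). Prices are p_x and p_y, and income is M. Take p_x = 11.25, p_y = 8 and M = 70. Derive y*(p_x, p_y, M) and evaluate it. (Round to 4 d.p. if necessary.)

y* = 4.7458

Demand: x*(p_x,p_y,M) = 3·M/(3·p_x + 5·p_y), y* = 5·M/(3·p_x + 5·p_y).
Here 3·11.25 + 5·8 = 73.75, giving y* = 4.7458.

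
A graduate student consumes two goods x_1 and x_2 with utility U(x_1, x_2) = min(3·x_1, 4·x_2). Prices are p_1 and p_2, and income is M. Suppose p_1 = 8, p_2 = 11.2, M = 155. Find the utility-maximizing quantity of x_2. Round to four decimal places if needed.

x_2* = 7.0884

Leontief preferences: the optimum is at the kink where x_1/4 = x_2/3, i.e. x_2 = (3/4)·x_1.
Budget: p_1·x_1 + p_2·(3/4)·x_1 = M, so (4·p_1 + 3·p_2)·x_1 = 4·M.
Demand: x_1*(p_1,p_2,M) = 4·M/(4·p_1 + 3·p_2), x_2* = 3·M/(4·p_1 + 3·p_2).
Here 4·8 + 3·11.2 = 65.6, giving x_2* = 7.0884.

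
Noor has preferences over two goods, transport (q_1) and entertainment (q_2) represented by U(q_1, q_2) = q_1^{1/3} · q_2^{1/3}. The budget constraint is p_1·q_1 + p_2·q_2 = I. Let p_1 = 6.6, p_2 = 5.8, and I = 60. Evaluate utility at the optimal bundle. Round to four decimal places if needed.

MU_q_1/MU_q_2 = (1/3·q_2)/(1/3·q_1); tangency sets this equal to p_1/p_2.
So 1/3·p_2·q_2 = 1/3·p_1·q_1; combined with the budget, a share 0.5 of income goes to q_1.
Demand: q_1*(p_1,p_2,I) = 0.5·I/p_1 and q_2* = 0.5·I/p_2.
At p_1=6.6, p_2=5.8, I=60: q_1* = 0.5·60/6.6 = 4.5455, q_2* = 5.1724.
Utility at the optimum: U(4.5455, 5.1724) = 2.8648.

V = 2.8648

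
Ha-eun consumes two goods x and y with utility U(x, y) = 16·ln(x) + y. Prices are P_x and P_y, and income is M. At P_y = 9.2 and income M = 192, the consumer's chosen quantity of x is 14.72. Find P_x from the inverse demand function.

P_x = 10

MU_x = 16/x, MU_y = 1. Tangency: 16/x = P_x/P_y.
So x*(P_x,P_y) = 16·P_y/P_x, independent of income; and y* = (M − 16·P_y)/P_y.
Set x* = 14.72 in the demand function and solve for P_x: P_x = 10.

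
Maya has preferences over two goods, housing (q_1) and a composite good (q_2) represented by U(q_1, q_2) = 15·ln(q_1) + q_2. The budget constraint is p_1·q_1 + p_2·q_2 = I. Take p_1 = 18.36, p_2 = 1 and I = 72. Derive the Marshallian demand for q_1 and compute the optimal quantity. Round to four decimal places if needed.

MU_q_1 = 15/q_1, MU_q_2 = 1. Tangency: 15/q_1 = p_1/p_2.
So q_1*(p_1,p_2) = 15·p_2/p_1, independent of income; and q_2* = (I − 15·p_2)/p_2.
At the given prices: q_1* = 15·1/18.36 = 0.817.

q_1* = 0.817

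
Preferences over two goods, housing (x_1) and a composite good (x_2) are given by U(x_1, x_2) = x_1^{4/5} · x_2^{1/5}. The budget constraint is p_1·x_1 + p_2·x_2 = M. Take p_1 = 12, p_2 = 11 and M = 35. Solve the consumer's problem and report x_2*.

x_2* = 0.6364

The MRS is 4·x_2/x_1. Set MRS = p_1/p_2.
So 0.8·p_2·x_2 = 0.2·p_1·x_1; combined with the budget, a share 0.8 of income goes to x_1.
Demand: x_1*(p_1,p_2,M) = 0.8·M/p_1 and x_2* = 0.2·M/p_2.
At p_1=12, p_2=11, M=35: x_2* = 0.2·35/11 = 0.6364.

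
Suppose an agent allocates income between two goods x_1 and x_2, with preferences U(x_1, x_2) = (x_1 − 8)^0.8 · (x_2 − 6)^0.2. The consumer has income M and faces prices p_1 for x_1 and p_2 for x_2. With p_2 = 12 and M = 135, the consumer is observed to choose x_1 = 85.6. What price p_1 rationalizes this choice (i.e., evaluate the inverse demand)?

This is Cobb-Douglas in (x_1−8, x_2−6): tangency gives 0.8·p_2·(x_2−6) = 0.2·p_1·(x_1−8).
After buying the subsistence bundle (8, 6), a share 0.8 of the remaining income goes to x_1: x_1* = 8 + 0.8·(M − 8p_1 − 6p_2)/p_1.
Set x_1* = 85.6 in the demand function and solve for p_1: p_1 = 0.6.

p_1 = 0.6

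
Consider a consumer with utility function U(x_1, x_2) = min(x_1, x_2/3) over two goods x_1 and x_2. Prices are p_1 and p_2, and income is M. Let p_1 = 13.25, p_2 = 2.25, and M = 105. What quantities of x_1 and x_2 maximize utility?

Demand: x_1*(p_1,p_2,M) = M/(p_1 + 3·p_2), x_2* = 3·M/(p_1 + 3·p_2).
Here 13.25 + 3·2.25 = 20, giving x_1* = 5.25 and x_2* = 15.75.

x_1* = 5.25, x_2* = 15.75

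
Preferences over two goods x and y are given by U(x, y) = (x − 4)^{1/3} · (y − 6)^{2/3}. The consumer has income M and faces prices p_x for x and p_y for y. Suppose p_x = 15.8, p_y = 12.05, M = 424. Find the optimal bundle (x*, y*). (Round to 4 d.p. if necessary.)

MRS = (1/2)·(y−6)/(x−4). Tangency with p_x/p_y gives y−6 = 2·(p_x/p_y)·(x−4).
Substituting into the budget: x* = 4 + 1/3·(M − 4·p_x − 6·p_y)/p_x, and y* = 6 + 2/3·(…)/p_y.
Discretionary income = 424 − 4·15.8 − 6·12.05 = 288.5; x* = 4 + 1/3·288.5/15.8 = 10.0865; y* = 6 + 2/3·288.5/12.05 = 21.9613.

x* = 10.0865, y* = 21.9613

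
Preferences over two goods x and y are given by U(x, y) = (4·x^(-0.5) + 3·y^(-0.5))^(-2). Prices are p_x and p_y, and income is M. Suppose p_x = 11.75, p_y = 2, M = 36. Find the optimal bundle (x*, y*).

x* = 2.1021, y* = 5.6499

MRS = MU_x/MU_y = (4/3)·(y/x)^(1.5). Set equal to p_x/p_y.
Hence y/x = ((3/4)·p_x/p_y)^(1/(1.5)), i.e. raised to the 2/3 power.
Substitute y = (y/x)·x into the budget: x* = M/(p_x + p_y·(y/x)).
Numerically y/x = 2.687692, so x* = 36/(11.75 + 2·2.687692) = 2.1021 and y* = 2.687692·2.1021 = 5.6499.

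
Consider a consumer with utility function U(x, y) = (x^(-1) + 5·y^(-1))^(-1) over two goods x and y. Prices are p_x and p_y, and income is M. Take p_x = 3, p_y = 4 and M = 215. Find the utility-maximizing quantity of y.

y* = 38.7444

From the CES first-order condition, (1/5)·(y/x)^(2) = p_x/p_y.
Solve for the ratio: y/x = [5·p_x/p_y]^(0.5).
With the ratio pinned down, the budget gives x* = M/(p_x + p_y·(y/x)) and y* = (y/x)·x*.
Numerically y/x = 1.936492, so x* = 215/(3 + 4·1.936492) = 20.0075 and y* = 1.936492·20.0075 = 38.7444.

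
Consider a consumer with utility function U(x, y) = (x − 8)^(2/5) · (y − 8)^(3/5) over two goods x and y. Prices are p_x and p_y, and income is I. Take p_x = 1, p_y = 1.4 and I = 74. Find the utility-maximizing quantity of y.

Let x' = x−8, y' = y−8. MRS = (2/3)·y'/x' = p_x/p_y.
After buying the subsistence bundle (8, 8), a share 0.4 of the remaining income goes to x: x* = 8 + 0.4·(I − 8p_x − 8p_y)/p_x.
Discretionary income = 74 − 8·1 − 8·1.4 = 54.8; y* = 8 + 0.6·54.8/1.4 = 31.4857.

y* = 31.4857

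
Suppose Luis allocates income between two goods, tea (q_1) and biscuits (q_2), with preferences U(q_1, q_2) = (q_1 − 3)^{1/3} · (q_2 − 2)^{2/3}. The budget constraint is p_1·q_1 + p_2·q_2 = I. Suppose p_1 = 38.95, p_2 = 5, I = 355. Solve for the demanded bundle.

MRS = (1/2)·(q_2−2)/(q_1−3). Tangency with p_1/p_2 gives q_2−2 = 2·(p_1/p_2)·(q_1−3).
After buying the subsistence bundle (3, 2), a share 1/3 of the remaining income goes to q_1: q_1* = 3 + 1/3·(I − 3p_1 − 2p_2)/p_1.
Discretionary income = 355 − 3·38.95 − 2·5 = 228.15; q_1* = 3 + 1/3·228.15/38.95 = 4.9525; q_2* = 2 + 2/3·228.15/5 = 32.42.

q_1* = 4.9525, q_2* = 32.42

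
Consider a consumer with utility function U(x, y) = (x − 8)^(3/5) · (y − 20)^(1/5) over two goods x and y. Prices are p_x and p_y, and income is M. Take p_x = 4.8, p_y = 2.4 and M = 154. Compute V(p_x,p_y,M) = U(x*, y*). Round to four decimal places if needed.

Substituting into the budget: x* = 8 + 0.75·(M − 8·p_x − 20·p_y)/p_x, and y* = 20 + 0.25·(…)/p_y.
Discretionary income = 154 − 8·4.8 − 20·2.4 = 67.6; x* = 8 + 0.75·67.6/4.8 = 18.5625; y* = 20 + 0.25·67.6/2.4 = 27.0417.
Utility at the optimum: U(18.5625, 27.0417) = 6.0785.

V = 6.0785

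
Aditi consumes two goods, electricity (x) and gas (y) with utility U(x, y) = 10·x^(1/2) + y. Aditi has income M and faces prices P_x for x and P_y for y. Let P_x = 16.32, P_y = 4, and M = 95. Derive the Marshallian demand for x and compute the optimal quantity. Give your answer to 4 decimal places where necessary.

Set MRS = P_x/P_y: 5·x^(−1/2) = P_x/P_y.
Solve: √x = 5·P_y/P_x, so x*(P_x,P_y) = (5·P_y/P_x)², and y* = (M − P_x·x*)/P_y.
Plugging in: x* = (5·4/16.32)² = 1.5018.

x* = 1.5018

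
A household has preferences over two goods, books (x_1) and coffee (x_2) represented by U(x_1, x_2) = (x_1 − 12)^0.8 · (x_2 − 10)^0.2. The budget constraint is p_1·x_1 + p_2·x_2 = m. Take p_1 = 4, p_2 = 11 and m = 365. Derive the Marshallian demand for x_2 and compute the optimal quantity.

This is Cobb-Douglas in (x_1−12, x_2−10): tangency gives 0.8·p_2·(x_2−10) = 0.2·p_1·(x_1−12).
Substituting into the budget: x_1* = 12 + 0.8·(m − 12·p_1 − 10·p_2)/p_1, and x_2* = 10 + 0.2·(…)/p_2.
Discretionary income = 365 − 12·4 − 10·11 = 207; x_2* = 10 + 0.2·207/11 = 13.7636.

x_2* = 13.7636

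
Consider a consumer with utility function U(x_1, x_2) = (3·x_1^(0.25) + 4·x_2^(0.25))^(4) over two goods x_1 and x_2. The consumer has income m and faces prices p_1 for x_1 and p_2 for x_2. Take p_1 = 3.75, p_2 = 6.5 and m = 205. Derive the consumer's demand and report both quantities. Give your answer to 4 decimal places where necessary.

MU_x_1 ∝ 3·x_1^(-0.75), MU_x_2 ∝ 4·x_2^(-0.75), so MRS = (3/4)·(x_2/x_1)^(0.75) = p_1/p_2.
Solve for the ratio: x_2/x_1 = [(4/3)·p_1/p_2]^(4/3).
Substitute x_2 = (x_2/x_1)·x_1 into the budget: x_1* = m/(p_1 + p_2·(x_2/x_1)).
Numerically x_2/x_1 = 0.704816, so x_1* = 205/(3.75 + 6.5·0.704816) = 24.606 and x_2* = 0.704816·24.606 = 17.3427.

x_1* = 24.606, x_2* = 17.3427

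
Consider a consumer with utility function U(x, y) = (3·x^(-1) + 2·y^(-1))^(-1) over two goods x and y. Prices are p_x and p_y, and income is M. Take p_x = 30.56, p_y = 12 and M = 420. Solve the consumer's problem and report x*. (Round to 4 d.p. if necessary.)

x* = 9.0917

MRS = MU_x/MU_y = (3/2)·(y/x)^(2). Set equal to p_x/p_y.
Solve for the ratio: y/x = [(2/3)·p_x/p_y]^(0.5).
Substitute y = (y/x)·x into the budget: x* = M/(p_x + p_y·(y/x)).
Numerically y/x = 1.302988, so x* = 420/(30.56 + 12·1.302988) = 9.0917.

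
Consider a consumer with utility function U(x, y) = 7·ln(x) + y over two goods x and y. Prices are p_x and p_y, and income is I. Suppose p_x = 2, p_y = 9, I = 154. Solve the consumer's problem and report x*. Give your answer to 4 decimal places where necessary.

Set MRS = p_x/p_y: (7/x)/1 = p_x/p_y.
So x*(p_x,p_y) = 7·p_y/p_x, independent of income; and y* = (I − 7·p_y)/p_y.
At the given prices: x* = 7·9/2 = 31.5.

x* = 31.5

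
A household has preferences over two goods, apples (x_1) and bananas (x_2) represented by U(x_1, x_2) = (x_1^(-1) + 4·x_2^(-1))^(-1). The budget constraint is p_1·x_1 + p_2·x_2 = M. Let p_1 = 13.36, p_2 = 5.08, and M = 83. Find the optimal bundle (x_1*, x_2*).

From the CES first-order condition, (1/4)·(x_2/x_1)^(2) = p_1/p_2.
Hence x_2/x_1 = (4·p_1/p_2)^(1/(2)), i.e. raised to the 0.5 power.
With the ratio pinned down, the budget gives x_1* = M/(p_1 + p_2·(x_2/x_1)) and x_2* = (x_2/x_1)·x_1*.
Numerically x_2/x_1 = 3.243406, so x_1* = 83/(13.36 + 5.08·3.243406) = 2.7818 and x_2* = 3.243406·2.7818 = 9.0226.

x_1* = 2.7818, x_2* = 9.0226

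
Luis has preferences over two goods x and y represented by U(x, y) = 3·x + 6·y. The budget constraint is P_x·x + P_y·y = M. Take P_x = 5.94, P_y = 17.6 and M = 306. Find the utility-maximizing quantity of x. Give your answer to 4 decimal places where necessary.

Perfect substitutes: compare marginal utility per dollar. 3/P_x vs 6/P_y → 0.5051 vs 0.3409.
x gives more utility per dollar, so spend all income on x: x* = M/P_x, y* = 0.
Numerically: x* = 51.5152, y* = 0.

x* = 51.5152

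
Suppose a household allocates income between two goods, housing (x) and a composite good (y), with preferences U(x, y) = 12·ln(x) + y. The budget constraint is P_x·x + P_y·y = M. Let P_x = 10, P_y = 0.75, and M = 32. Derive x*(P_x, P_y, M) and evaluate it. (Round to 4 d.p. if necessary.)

Set MRS = P_x/P_y: (12/x)/1 = P_x/P_y.
So x*(P_x,P_y) = 12·P_y/P_x, independent of income; and y* = (M − 12·P_y)/P_y.
At the given prices: x* = 12·0.75/10 = 0.9.

x* = 0.9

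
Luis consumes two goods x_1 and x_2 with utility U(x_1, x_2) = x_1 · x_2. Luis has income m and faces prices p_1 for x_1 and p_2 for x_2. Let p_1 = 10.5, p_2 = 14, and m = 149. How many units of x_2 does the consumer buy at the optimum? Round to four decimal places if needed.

The MRS is x_2/x_1. Set MRS = p_1/p_2.
So p_2·x_2 = p_1·x_1; combined with the budget, a share 0.5 of income goes to x_1.
Demand: x_1*(p_1,p_2,m) = 0.5·m/p_1 and x_2* = 0.5·m/p_2.
At p_1=10.5, p_2=14, m=149: x_2* = 0.5·149/14 = 5.3214.

x_2* = 5.3214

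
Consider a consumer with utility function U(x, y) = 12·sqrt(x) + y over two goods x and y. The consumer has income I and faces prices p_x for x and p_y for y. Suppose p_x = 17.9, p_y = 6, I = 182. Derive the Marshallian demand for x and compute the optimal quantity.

Set MRS = p_x/p_y: 6·x^(−1/2) = p_x/p_y.
Solve: √x = 6·p_y/p_x, so x*(p_x,p_y) = (6·p_y/p_x)², and y* = (I − p_x·x*)/p_y.
Plugging in: x* = (6·6/17.9)² = 4.0448.

x* = 4.0448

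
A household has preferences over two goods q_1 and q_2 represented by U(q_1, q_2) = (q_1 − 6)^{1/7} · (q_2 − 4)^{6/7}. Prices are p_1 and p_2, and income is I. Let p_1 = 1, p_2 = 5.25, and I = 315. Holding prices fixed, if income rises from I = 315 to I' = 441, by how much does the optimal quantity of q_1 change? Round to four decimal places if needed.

Δq_1* = 18

After buying the subsistence bundle (6, 4), a share 1/7 of the remaining income goes to q_1: q_1* = 6 + 1/7·(I − 6p_1 − 4p_2)/p_1.
Discretionary income = 315 − 6·1 − 4·5.25 = 288; q_1* = 6 + 1/7·288/1 = 47.1429.
At I' = 441: q_1* = 65.1429. Change: 65.1429 − 47.1429 = 18.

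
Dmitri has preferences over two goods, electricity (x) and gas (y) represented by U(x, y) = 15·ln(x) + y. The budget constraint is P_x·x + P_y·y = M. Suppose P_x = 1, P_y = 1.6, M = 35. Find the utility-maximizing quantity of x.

x* = 24

MU_x = 15/x, MU_y = 1. Tangency: 15/x = P_x/P_y.
So x*(P_x,P_y) = 15·P_y/P_x, independent of income; and y* = (M − 15·P_y)/P_y.
At the given prices: x* = 15·1.6/1 = 24.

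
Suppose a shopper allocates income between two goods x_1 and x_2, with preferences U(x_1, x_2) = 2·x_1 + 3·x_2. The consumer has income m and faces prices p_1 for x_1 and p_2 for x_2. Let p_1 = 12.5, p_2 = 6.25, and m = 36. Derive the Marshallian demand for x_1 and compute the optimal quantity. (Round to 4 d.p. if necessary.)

x_1* = 0

Perfect substitutes: compare marginal utility per dollar. 2/p_1 vs 3/p_2 → 0.16 vs 0.48.
x_2 gives more utility per dollar, so spend all income on x_2: x_2* = m/p_2, x_1* = 0.
Numerically: x_1* = 0, x_2* = 5.76.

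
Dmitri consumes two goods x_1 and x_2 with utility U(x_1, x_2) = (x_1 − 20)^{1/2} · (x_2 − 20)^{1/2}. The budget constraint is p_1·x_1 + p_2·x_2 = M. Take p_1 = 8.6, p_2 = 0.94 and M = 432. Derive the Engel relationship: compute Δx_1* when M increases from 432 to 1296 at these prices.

Substituting into the budget: x_1* = 20 + 0.5·(M − 20·p_1 − 20·p_2)/p_1, and x_2* = 20 + 0.5·(…)/p_2.
Discretionary income = 432 − 20·8.6 − 20·0.94 = 241.2; x_1* = 20 + 0.5·241.2/8.6 = 34.0233.
At M' = 1296: x_1* = 84.2558. Change: 84.2558 − 34.0233 = 50.2326.

Δx_1* = 50.2326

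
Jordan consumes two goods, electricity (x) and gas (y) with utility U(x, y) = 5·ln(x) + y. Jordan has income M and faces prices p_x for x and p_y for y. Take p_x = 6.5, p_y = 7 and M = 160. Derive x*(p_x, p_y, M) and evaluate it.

MU_x = 5/x, MU_y = 1. Tangency: 5/x = p_x/p_y.
So x*(p_x,p_y) = 5·p_y/p_x, independent of income; and y* = (M − 5·p_y)/p_y.
At the given prices: x* = 5·7/6.5 = 5.3846.

x* = 5.3846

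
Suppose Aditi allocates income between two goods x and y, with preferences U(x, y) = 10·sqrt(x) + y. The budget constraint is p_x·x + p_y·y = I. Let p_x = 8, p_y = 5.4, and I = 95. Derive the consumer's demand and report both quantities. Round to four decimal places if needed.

x* = 11.3906, y* = 0.7176

Set MRS = p_x/p_y: 5·x^(−1/2) = p_x/p_y.
Solve: √x = 5·p_y/p_x, so x*(p_x,p_y) = (5·p_y/p_x)², and y* = (I − p_x·x*)/p_y.
Plugging in: x* = (5·5.4/8)² = 11.3906, y* = 0.7176.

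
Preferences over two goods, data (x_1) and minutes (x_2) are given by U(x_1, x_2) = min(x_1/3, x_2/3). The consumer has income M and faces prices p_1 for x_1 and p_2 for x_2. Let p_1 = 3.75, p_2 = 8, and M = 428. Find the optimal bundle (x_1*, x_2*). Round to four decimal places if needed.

x_1* = 36.4255, x_2* = 36.4255

With perfect complements, no substitution: consume in ratio x_1:x_2 = 3:3.
Budget: p_1·x_1 + p_2·x_1 = M, so (3·p_1 + 3·p_2)·x_1 = 3·M.
Demand: x_1*(p_1,p_2,M) = 3·M/(3·p_1 + 3·p_2), x_2* = 3·M/(3·p_1 + 3·p_2).
Here 3·3.75 + 3·8 = 35.25, giving x_1* = 36.4255 and x_2* = 36.4255.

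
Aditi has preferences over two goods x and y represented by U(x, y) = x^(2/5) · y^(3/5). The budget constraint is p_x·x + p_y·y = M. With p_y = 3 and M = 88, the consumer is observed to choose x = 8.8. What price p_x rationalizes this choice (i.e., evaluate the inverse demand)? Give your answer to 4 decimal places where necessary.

MU_x/MU_y = (0.4·y)/(0.6·x); tangency sets this equal to p_x/p_y.
Rearranging, p_y·y = (3/2)·p_x·x. Substituting into the budget gives p_x·x·(1 + (3/2)) = M.
Demand: x*(p_x,p_y,M) = 0.4·M/p_x and y* = 0.6·M/p_y.
Set x* = 8.8 in the demand function and solve for p_x: p_x = 4.

p_x = 4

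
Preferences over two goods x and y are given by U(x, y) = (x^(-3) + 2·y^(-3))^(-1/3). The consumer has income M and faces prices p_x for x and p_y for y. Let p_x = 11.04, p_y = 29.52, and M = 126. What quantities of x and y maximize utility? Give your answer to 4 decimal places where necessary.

x* = 3.2733, y* = 3.0441

MRS = MU_x/MU_y = (1/2)·(y/x)^(4). Set equal to p_x/p_y.
Hence y/x = (2·p_x/p_y)^(1/(4)), i.e. raised to the 0.25 power.
Substitute y = (y/x)·x into the budget: x* = M/(p_x + p_y·(y/x)).
Numerically y/x = 0.929974, so x* = 126/(11.04 + 29.52·0.929974) = 3.2733 and y* = 0.929974·3.2733 = 3.0441.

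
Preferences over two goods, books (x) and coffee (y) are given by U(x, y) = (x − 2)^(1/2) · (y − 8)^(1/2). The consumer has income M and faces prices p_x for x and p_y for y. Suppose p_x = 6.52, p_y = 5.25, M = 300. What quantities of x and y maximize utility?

x* = 20.7853, y* = 31.3295

This is Cobb-Douglas in (x−2, y−8): tangency gives 0.5·p_y·(y−8) = 0.5·p_x·(x−2).
After buying the subsistence bundle (2, 8), a share 0.5 of the remaining income goes to x: x* = 2 + 0.5·(M − 2p_x − 8p_y)/p_x.
Discretionary income = 300 − 2·6.52 − 8·5.25 = 244.96; x* = 2 + 0.5·244.96/6.52 = 20.7853; y* = 8 + 0.5·244.96/5.25 = 31.3295.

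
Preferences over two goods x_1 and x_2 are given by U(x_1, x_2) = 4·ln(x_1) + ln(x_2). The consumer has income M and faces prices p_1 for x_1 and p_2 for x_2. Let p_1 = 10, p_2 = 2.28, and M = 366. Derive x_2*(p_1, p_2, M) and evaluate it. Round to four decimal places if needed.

The MRS is 4·x_2/x_1. Set MRS = p_1/p_2.
Rearranging, p_2·x_2 = (1/4)·p_1·x_1. Substituting into the budget gives p_1·x_1·(1 + (1/4)) = M.
Demand: x_1*(p_1,p_2,M) = 0.8·M/p_1 and x_2* = 0.2·M/p_2.
At p_1=10, p_2=2.28, M=366: x_2* = 0.2·366/2.28 = 32.1053.

x_2* = 32.1053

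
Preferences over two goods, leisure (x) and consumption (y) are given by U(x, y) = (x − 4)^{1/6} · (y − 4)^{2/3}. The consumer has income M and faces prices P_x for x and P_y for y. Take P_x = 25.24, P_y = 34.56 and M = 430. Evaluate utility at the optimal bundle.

MRS = (1/4)·(y−4)/(x−4). Tangency with P_x/P_y gives y−4 = 4·(P_x/P_y)·(x−4).
Substituting into the budget: x* = 4 + 0.2·(M − 4·P_x − 4·P_y)/P_x, and y* = 4 + 0.8·(…)/P_y.
Discretionary income = 430 − 4·25.24 − 4·34.56 = 190.8; x* = 4 + 0.2·190.8/25.24 = 5.5119; y* = 4 + 0.8·190.8/34.56 = 8.4167.
Utility at the optimum: U(5.5119, 8.4167) = 2.8839.

V = 2.8839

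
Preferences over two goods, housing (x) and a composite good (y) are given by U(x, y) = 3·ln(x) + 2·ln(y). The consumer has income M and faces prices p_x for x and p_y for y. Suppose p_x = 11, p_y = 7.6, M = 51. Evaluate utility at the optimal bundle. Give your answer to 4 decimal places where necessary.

The MRS is (3/2)·y/x. Set MRS = p_x/p_y.
Rearranging, p_y·y = (2/3)·p_x·x. Substituting into the budget gives p_x·x·(1 + (2/3)) = M.
Demand: x*(p_x,p_y,M) = 0.6·M/p_x and y* = 0.4·M/p_y.
At p_x=11, p_y=7.6, M=51: x* = 0.6·51/11 = 2.7818, y* = 2.6842.
Utility at the optimum: U(2.7818, 2.6842) = 5.0441.

V = 5.0441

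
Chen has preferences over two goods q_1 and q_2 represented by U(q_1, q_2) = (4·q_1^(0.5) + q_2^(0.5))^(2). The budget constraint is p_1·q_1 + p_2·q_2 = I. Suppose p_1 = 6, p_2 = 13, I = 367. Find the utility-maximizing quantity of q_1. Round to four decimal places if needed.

q_1* = 59.4517

MRS = MU_q_1/MU_q_2 = 4·(q_2/q_1)^(0.5). Set equal to p_1/p_2.
Solve for the ratio: q_2/q_1 = [(1/4)·p_1/p_2]^(2).
With the ratio pinned down, the budget gives q_1* = I/(p_1 + p_2·(q_2/q_1)) and q_2* = (q_2/q_1)·q_1*.
Numerically q_2/q_1 = 0.013314, so q_1* = 367/(6 + 13·0.013314) = 59.4517.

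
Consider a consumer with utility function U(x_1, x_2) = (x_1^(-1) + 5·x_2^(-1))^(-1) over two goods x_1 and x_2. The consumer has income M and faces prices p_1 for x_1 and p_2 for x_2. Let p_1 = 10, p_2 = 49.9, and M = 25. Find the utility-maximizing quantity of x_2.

From the CES first-order condition, (1/5)·(x_2/x_1)^(2) = p_1/p_2.
Hence x_2/x_1 = (5·p_1/p_2)^(1/(2)), i.e. raised to the 0.5 power.
Substitute x_2 = (x_2/x_1)·x_1 into the budget: x_1* = M/(p_1 + p_2·(x_2/x_1)).
Numerically x_2/x_1 = 1.001002, so x_1* = 25/(10 + 49.9·1.001002) = 0.417 and x_2* = 1.001002·0.417 = 0.4174.

x_2* = 0.4174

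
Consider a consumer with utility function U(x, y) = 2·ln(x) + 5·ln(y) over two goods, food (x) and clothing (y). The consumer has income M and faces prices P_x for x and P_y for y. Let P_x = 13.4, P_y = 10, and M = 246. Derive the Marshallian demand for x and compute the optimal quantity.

x* = 5.2452

MU_x/MU_y = (2·y)/(5·x); tangency sets this equal to P_x/P_y.
Rearranging, P_y·y = (5/2)·P_x·x. Substituting into the budget gives P_x·x·(1 + (5/2)) = M.
Demand: x*(P_x,P_y,M) = 2/7·M/P_x and y* = 5/7·M/P_y.
At P_x=13.4, P_y=10, M=246: x* = 2/7·246/13.4 = 5.2452.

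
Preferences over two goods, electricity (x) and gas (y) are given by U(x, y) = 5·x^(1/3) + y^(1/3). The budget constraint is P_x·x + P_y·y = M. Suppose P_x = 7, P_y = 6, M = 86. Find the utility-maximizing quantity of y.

Numerically y/x = 0.112711, so x* = 86/(7 + 6·0.112711) = 11.2034 and y* = 0.112711·11.2034 = 1.2627.

y* = 1.2627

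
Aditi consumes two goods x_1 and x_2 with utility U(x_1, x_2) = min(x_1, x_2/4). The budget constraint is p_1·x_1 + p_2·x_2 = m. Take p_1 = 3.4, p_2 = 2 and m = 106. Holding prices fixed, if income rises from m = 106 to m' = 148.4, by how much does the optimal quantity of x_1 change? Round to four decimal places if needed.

Δx_1* = 3.7193

Leontief preferences: the optimum is at the kink where x_1/1 = x_2/4, i.e. x_2 = 4·x_1.
Budget: p_1·x_1 + p_2·4·x_1 = m, so (p_1 + 4·p_2)·x_1 = m.
Demand: x_1*(p_1,p_2,m) = m/(p_1 + 4·p_2), x_2* = 4·m/(p_1 + 4·p_2).
Here 3.4 + 4·2 = 11.4, giving x_1* = 9.2982.
At m' = 148.4: x_1* = 13.0175. Change: 13.0175 − 9.2982 = 3.7193.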